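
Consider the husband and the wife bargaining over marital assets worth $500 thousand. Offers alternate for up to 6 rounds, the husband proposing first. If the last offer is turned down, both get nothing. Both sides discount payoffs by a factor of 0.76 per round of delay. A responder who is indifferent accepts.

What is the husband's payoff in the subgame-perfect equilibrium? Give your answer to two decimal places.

Round 6 (the wife proposes): the husband will accept anything ≥ 0, so the wife offers 0 and keeps 500.
Round 5 (the husband proposes): the wife can get 500 next round, worth 0.76 × 500 = 380 now, so the husband offers 380, keeping 120.
Round 4 (the wife proposes): the husband can get 120 next round, worth 0.76 × 120 = 91.2 now. The wife offers 91.2 and keeps 500 − 91.2 = 408.8.
Round 3 (the husband proposes): the wife can get 408.8 next round, worth 0.76 × 408.8 = 310.688 now, so the husband offers 310.688, keeping 189.312.
Round 2 (the wife proposes): the husband can get 189.312 next round, worth 0.76 × 189.312 = 143.87712 now. The wife offers 143.87712 and keeps 500 − 143.87712 = 356.12288.
Round 1 (the husband proposes): the wife can get 356.12288 next round, worth 0.76 × 356.12288 = 270.6533888 now; the husband offers that and keeps 229.3466112.

229.35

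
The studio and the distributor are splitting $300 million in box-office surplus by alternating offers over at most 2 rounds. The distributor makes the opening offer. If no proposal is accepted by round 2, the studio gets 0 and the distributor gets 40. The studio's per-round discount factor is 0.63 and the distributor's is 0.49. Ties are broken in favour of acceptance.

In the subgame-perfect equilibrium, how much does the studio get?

163.8

Round 2 (the studio proposes): the distributor gets 40 if talks fail, so the studio offers 40 and keeps 260.
Round 1 (the distributor proposes): the studio can get 260 next round, worth 0.63 × 260 = 163.8 now. The distributor offers 163.8 and keeps 300 − 163.8 = 136.2.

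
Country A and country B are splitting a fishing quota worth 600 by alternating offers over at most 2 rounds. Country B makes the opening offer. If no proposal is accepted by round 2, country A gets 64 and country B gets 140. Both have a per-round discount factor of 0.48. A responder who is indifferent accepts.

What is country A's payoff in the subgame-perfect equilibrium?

Round 2 (country A proposes): country B gets 140 if talks fail, so country A offers 140 and keeps 460.
Round 1 (country B proposes): country A can get 460 next round, worth 0.48 × 460 = 220.8 now, so country B offers 220.8, keeping 379.2.

220.8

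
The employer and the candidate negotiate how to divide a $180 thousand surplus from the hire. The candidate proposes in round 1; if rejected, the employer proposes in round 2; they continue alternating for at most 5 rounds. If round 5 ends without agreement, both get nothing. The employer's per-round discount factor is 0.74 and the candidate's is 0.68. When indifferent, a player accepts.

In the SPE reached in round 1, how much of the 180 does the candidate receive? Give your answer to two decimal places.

Round 5 (the candidate proposes): the employer will accept anything ≥ 0, so the candidate offers 0 and keeps 180.
Round 4 (the employer proposes): the candidate can get 180 next round, worth 0.68 × 180 = 122.4 now; the employer offers that and keeps 57.6.
Round 3 (the candidate proposes): the employer can get 57.6 next round, worth 0.74 × 57.6 = 42.624 now, so the candidate offers 42.624, keeping 137.376.
Round 2 (the employer proposes): the candidate can get 137.376 next round, worth 0.68 × 137.376 = 93.41568 now. The employer offers 93.41568 and keeps 180 − 93.41568 = 86.58432.
Round 1 (the candidate proposes): the employer can get 86.58432 next round, worth 0.74 × 86.58432 = 64.0723968 now, so the candidate offers 64.0723968, keeping 115.9276032.

115.93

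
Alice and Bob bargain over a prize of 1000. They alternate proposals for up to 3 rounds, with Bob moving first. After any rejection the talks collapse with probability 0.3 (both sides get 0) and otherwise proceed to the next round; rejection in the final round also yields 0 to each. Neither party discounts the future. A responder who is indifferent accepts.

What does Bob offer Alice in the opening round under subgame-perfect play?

Round 3 (Bob proposes): Alice will accept anything ≥ 0, so Bob offers 0 and keeps 1000.
Round 2 (Alice proposes): rejecting gives Bob an expected 0.7 × 1000 = 700. Alice offers 700 and keeps 1000 − 700 = 300.
Round 1 (Bob proposes): rejecting gives Alice an expected 0.7 × 300 = 210, so Bob offers 210, keeping 790.

210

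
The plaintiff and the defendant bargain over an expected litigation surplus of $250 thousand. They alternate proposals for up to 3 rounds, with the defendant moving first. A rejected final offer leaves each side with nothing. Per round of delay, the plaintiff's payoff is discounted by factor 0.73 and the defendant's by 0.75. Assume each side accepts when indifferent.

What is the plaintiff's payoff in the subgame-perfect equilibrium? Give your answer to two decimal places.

45.63

By backward induction:
Round 3 (the defendant proposes): rejection yields 0 for the plaintiff; the defendant offers 0 and keeps 250.
Round 2 (the plaintiff proposes): the defendant can get 250 next round, worth 0.75 × 250 = 187.5 now, so the plaintiff offers 187.5, keeping 62.5.
Round 1 (the defendant proposes): the plaintiff can get 62.5 next round, worth 0.73 × 62.5 = 45.625 now. The defendant offers 45.625 and keeps 250 − 45.625 = 204.375.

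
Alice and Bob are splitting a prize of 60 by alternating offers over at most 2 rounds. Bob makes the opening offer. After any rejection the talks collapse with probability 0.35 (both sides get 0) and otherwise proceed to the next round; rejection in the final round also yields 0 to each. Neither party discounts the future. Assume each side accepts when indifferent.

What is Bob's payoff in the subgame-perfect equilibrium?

Round 2 (Alice proposes): Bob will accept anything ≥ 0, so Alice offers 0 and keeps 60.
Round 1 (Bob proposes): rejecting gives Alice an expected 0.65 × 60 = 39. Bob offers 39 and keeps 60 − 39 = 21.

21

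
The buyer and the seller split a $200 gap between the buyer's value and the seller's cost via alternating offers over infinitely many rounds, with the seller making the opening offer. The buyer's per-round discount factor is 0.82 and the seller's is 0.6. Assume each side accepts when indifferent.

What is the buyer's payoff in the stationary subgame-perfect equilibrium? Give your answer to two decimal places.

When the seller proposes, the buyer accepts any offer worth at least 0.82 times what the buyer would get by proposing next round; and vice versa.
This gives x = 200 − 0.82y and y = 200 − 0.6x, where x and y are each side's share when it proposes.
Hence (1 − 0.82·0.6)x = 200(1 − 0.82), i.e. 0.508·x = 36.
x ≈ 70.8661; the buyer's share is 200 − x ≈ 129.1339.

129.13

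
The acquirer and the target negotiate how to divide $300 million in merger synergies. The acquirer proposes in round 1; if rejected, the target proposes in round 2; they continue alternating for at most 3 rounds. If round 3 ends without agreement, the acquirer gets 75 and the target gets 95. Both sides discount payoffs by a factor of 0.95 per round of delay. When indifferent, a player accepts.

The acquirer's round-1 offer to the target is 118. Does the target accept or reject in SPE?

Round 3 (the acquirer proposes): the target gets 95 if talks fail, so the acquirer offers 95 and keeps 205.
Round 2 (the target proposes): the acquirer can get 205 next round, worth 0.95 × 205 = 194.75 now; the target offers that and keeps 105.25.
So by rejecting in round 1, the target gets 105.25 next round, worth 0.95 × 105.25 = 99.9875 now.
Offer 118 ≥ 99.9875, so the target accepts.

Accept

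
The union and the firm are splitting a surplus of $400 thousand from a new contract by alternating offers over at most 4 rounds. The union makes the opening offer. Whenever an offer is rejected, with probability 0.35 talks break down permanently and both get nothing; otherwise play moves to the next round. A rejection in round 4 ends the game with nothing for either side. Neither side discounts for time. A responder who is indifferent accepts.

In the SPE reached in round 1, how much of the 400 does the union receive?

199.15

By backward induction:
Round 4 (the firm proposes): rejection yields 0 for the union; the firm offers 0 and keeps 400.
Round 3 (the union proposes): rejecting gives the firm an expected 0.65 × 400 = 260, so the union offers 260, keeping 140.
Round 2 (the firm proposes): rejecting gives the union an expected 0.65 × 140 = 91, so the firm offers 91, keeping 309.
Round 1 (the union proposes): rejecting gives the firm an expected 0.65 × 309 = 200.85; the union offers that and keeps 199.15.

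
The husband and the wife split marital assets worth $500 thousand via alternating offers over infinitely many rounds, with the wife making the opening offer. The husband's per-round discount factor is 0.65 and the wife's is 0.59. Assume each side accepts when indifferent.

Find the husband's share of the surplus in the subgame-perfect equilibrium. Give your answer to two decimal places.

In a stationary SPE each proposer offers the other exactly their discounted continuation value.
If the wife keeps x when proposing and the husband keeps y when proposing, then x = 500 − 0.65y and y = 500 − 0.59x.
Solving: x = 500(1 − 0.65) / (1 − 0.59·0.65) = 175 / 0.6165 ≈ 283.8605.
The husband gets 500 − 283.8605 ≈ 216.1395.

216.14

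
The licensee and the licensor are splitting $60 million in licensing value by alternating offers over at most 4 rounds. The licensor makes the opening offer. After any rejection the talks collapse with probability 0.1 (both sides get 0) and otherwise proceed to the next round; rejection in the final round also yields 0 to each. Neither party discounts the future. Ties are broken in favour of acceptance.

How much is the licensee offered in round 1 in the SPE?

49.14

Round 4 (the licensee proposes): the licensor will accept anything ≥ 0, so the licensee offers 0 and keeps 60.
Round 3 (the licensor proposes): rejecting gives the licensee an expected 0.9 × 60 = 54; the licensor offers that and keeps 6.
Round 2 (the licensee proposes): rejecting gives the licensor an expected 0.9 × 6 = 5.4. The licensee offers 5.4 and keeps 60 − 5.4 = 54.6.
Round 1 (the licensor proposes): rejecting gives the licensee an expected 0.9 × 54.6 = 49.14; the licensor offers that and keeps 10.86.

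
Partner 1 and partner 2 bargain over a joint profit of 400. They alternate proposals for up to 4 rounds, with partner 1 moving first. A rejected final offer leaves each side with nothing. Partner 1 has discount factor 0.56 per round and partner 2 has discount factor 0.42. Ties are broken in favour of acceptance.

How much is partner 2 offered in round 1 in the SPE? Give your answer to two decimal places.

Round 4 (partner 2 proposes): partner 1 will accept anything ≥ 0, so partner 2 offers 0 and keeps 400.
Round 3 (partner 1 proposes): partner 2 can get 400 next round, worth 0.42 × 400 = 168 now, so partner 1 offers 168, keeping 232.
Round 2 (partner 2 proposes): partner 1 can get 232 next round, worth 0.56 × 232 = 129.92 now. Partner 2 offers 129.92 and keeps 400 − 129.92 = 270.08.
Round 1 (partner 1 proposes): partner 2 can get 270.08 next round, worth 0.42 × 270.08 = 113.4336 now; partner 1 offers that and keeps 286.5664.

113.43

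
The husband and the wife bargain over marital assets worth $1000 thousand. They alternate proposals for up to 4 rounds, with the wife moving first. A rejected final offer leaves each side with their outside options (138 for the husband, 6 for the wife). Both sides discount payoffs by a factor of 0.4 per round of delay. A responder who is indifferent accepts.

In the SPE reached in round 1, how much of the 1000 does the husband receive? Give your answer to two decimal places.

303.62

Round 4 (the husband proposes): the wife gets 6 if talks fail, so the husband offers 6 and keeps 994.
Round 3 (the wife proposes): the husband can get 994 next round, worth 0.4 × 994 = 397.6 now. The wife offers 397.6 and keeps 1000 − 397.6 = 602.4.
Round 2 (the husband proposes): the wife can get 602.4 next round, worth 0.4 × 602.4 = 240.96 now; the husband offers that and keeps 759.04.
Round 1 (the wife proposes): the husband can get 759.04 next round, worth 0.4 × 759.04 = 303.616 now; the wife offers that and keeps 696.384.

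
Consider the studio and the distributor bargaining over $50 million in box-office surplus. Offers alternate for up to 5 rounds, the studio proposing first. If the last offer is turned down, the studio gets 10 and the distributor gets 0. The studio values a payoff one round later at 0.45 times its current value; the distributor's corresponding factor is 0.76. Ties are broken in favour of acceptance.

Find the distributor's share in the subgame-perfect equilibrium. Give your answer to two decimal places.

Round 5 (the studio proposes): rejection yields 0 for the distributor; the studio offers 0 and keeps 50.
Round 4 (the distributor proposes): the studio can get 50 next round, worth 0.45 × 50 = 22.5 now, so the distributor offers 22.5, keeping 27.5.
Round 3 (the studio proposes): the distributor can get 27.5 next round, worth 0.76 × 27.5 = 20.9 now; the studio offers that and keeps 29.1.
Round 2 (the distributor proposes): the studio can get 29.1 next round, worth 0.45 × 29.1 = 13.095 now; the distributor offers that and keeps 36.905.
Round 1 (the studio proposes): the distributor can get 36.905 next round, worth 0.76 × 36.905 = 28.0478 now, so the studio offers 28.0478, keeping 21.9522.

28.05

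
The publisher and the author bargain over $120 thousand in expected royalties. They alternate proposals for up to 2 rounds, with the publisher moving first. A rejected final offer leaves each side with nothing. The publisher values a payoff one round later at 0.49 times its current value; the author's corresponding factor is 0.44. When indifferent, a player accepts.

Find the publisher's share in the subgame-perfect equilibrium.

67.2

Round 2 (the author proposes): the publisher will accept anything ≥ 0, so the author offers 0 and keeps 120.
Round 1 (the publisher proposes): the author can get 120 next round, worth 0.44 × 120 = 52.8 now; the publisher offers that and keeps 67.2.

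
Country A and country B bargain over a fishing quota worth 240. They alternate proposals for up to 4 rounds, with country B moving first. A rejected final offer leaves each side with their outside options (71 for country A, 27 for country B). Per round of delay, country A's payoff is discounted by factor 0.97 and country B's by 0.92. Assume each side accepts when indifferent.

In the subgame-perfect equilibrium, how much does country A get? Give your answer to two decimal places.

Solve by backward induction from round 4.
Round 4 (country A proposes): country B gets 27 if talks fail, so country A offers 27 and keeps 213.
Round 3 (country B proposes): country A can get 213 next round, worth 0.97 × 213 = 206.61 now, so country B offers 206.61, keeping 33.39.
Round 2 (country A proposes): country B can get 33.39 next round, worth 0.92 × 33.39 = 30.7188 now, so country A offers 30.7188, keeping 209.2812.
Round 1 (country B proposes): country A can get 209.2812 next round, worth 0.97 × 209.2812 = 203.002764 now. Country B offers 203.002764 and keeps 240 − 203.002764 = 36.997236.

203.00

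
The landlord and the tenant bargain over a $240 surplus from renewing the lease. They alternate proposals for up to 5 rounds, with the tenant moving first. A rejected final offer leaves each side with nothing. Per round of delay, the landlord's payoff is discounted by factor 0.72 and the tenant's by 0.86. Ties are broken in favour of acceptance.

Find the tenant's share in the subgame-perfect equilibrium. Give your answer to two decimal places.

200.83

By backward induction:
Round 5 (the tenant proposes): rejection yields 0 for the landlord; the tenant offers 0 and keeps 240.
Round 4 (the landlord proposes): the tenant can get 240 next round, worth 0.86 × 240 = 206.4 now; the landlord offers that and keeps 33.6.
Round 3 (the tenant proposes): the landlord can get 33.6 next round, worth 0.72 × 33.6 = 24.192 now, so the tenant offers 24.192, keeping 215.808.
Round 2 (the landlord proposes): the tenant can get 215.808 next round, worth 0.86 × 215.808 = 185.59488 now; the landlord offers that and keeps 54.40512.
Round 1 (the tenant proposes): the landlord can get 54.40512 next round, worth 0.72 × 54.40512 = 39.1716864 now; the tenant offers that and keeps 200.8283136.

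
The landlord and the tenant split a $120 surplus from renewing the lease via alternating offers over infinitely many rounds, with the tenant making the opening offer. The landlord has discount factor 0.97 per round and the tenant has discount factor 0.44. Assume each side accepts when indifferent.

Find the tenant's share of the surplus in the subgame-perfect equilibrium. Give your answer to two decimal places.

6.28

In a stationary SPE each proposer offers the other exactly their discounted continuation value.
If the tenant keeps x when proposing and the landlord keeps y when proposing, then x = 120 − 0.97y and y = 120 − 0.44x.
Solving: x = 120(1 − 0.97) / (1 − 0.44·0.97) = 3.6 / 0.5732 ≈ 6.2805.
The landlord gets 120 − 6.2805 ≈ 113.7195.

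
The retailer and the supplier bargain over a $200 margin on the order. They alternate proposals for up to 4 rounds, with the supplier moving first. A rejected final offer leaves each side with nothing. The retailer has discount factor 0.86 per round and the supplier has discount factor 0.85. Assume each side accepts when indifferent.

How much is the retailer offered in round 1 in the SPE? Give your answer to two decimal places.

151.53

Round 4 (the retailer proposes): the supplier will accept anything ≥ 0, so the retailer offers 0 and keeps 200.
Round 3 (the supplier proposes): the retailer can get 200 next round, worth 0.86 × 200 = 172 now. The supplier offers 172 and keeps 200 − 172 = 28.
Round 2 (the retailer proposes): the supplier can get 28 next round, worth 0.85 × 28 = 23.8 now. The retailer offers 23.8 and keeps 200 − 23.8 = 176.2.
Round 1 (the supplier proposes): the retailer can get 176.2 next round, worth 0.86 × 176.2 = 151.532 now, so the supplier offers 151.532, keeping 48.468.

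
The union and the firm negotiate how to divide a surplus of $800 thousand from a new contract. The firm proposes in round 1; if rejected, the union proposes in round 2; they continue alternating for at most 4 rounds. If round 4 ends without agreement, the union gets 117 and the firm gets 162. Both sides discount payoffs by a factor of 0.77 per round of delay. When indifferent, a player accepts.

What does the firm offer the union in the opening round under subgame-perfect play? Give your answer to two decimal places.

Round 4 (the union proposes): the firm gets 162 if talks fail, so the union offers 162 and keeps 638.
Round 3 (the firm proposes): the union can get 638 next round, worth 0.77 × 638 = 491.26 now. The firm offers 491.26 and keeps 800 − 491.26 = 308.74.
Round 2 (the union proposes): the firm can get 308.74 next round, worth 0.77 × 308.74 = 237.7298 now. The union offers 237.7298 and keeps 800 − 237.7298 = 562.2702.
Round 1 (the firm proposes): the union can get 562.2702 next round, worth 0.77 × 562.2702 = 432.948054 now, so the firm offers 432.948054, keeping 367.051946.

432.95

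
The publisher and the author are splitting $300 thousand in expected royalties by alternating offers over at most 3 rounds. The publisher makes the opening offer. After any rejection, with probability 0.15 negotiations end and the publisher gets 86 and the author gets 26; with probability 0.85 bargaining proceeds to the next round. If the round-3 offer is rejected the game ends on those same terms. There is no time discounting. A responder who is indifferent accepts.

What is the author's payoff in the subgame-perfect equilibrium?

Round 3 (the publisher proposes): the author gets 26 if talks fail, so the publisher offers 26 and keeps 274.
Round 2 (the author proposes): rejecting gives the publisher an expected 0.85 × 274 + 0.15 × 86 = 245.8, so the author offers 245.8, keeping 54.2.
Round 1 (the publisher proposes): rejecting gives the author an expected 0.85 × 54.2 + 0.15 × 26 = 49.97. The publisher offers 49.97 and keeps 300 − 49.97 = 250.03.

49.97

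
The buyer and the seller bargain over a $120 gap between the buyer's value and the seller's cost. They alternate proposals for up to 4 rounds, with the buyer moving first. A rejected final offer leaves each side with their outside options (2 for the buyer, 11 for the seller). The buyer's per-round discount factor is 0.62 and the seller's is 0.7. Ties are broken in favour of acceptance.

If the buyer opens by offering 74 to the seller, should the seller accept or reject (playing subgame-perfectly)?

Accept

Work out the seller's continuation value if the offer is rejected.
Round 4 (the seller proposes): the buyer gets 2 if talks fail, so the seller offers 2 and keeps 118.
Round 3 (the buyer proposes): the seller can get 118 next round, worth 0.7 × 118 = 82.6 now, so the buyer offers 82.6, keeping 37.4.
Round 2 (the seller proposes): the buyer can get 37.4 next round, worth 0.62 × 37.4 = 23.188 now, so the seller offers 23.188, keeping 96.812.
So by rejecting in round 1, the seller gets 96.812 next round, worth 0.7 × 96.812 = 67.7684 now.
Offer 74 ≥ 67.7684, so the seller accepts.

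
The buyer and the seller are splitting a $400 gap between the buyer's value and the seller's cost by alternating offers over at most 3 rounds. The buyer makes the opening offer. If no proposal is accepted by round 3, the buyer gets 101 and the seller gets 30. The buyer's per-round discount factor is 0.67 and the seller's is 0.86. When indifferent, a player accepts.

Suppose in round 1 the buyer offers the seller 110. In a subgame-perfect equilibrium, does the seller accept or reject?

Reject

Round 3 (the buyer proposes): the seller gets 30 if talks fail, so the buyer offers 30 and keeps 370.
Round 2 (the seller proposes): the buyer can get 370 next round, worth 0.67 × 370 = 247.9 now. The seller offers 247.9 and keeps 400 − 247.9 = 152.1.
So by rejecting in round 1, the seller gets 152.1 next round, worth 0.86 × 152.1 = 130.806 now.
Offer 110 < 130.806, so the seller rejects.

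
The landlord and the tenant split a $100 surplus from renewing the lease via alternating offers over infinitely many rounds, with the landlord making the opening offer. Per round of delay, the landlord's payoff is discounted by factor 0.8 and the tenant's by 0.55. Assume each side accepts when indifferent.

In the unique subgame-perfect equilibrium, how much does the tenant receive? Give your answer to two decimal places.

19.64

In a stationary SPE each proposer offers the other exactly their discounted continuation value.
If the landlord keeps x when proposing and the tenant keeps y when proposing, then x = 100 − 0.55y and y = 100 − 0.8x.
Solving: x = 100(1 − 0.55) / (1 − 0.8·0.55) = 45 / 0.56 ≈ 80.3571.
The tenant gets 100 − 80.3571 ≈ 19.6429.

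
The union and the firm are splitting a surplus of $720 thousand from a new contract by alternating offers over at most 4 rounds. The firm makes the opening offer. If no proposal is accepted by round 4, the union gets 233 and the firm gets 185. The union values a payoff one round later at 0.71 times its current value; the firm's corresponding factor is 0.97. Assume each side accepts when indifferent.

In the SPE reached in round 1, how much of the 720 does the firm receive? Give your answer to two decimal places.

443.06

Round 4 (the union proposes): the firm gets 185 if talks fail, so the union offers 185 and keeps 535.
Round 3 (the firm proposes): the union can get 535 next round, worth 0.71 × 535 = 379.85 now, so the firm offers 379.85, keeping 340.15.
Round 2 (the union proposes): the firm can get 340.15 next round, worth 0.97 × 340.15 = 329.9455 now; the union offers that and keeps 390.0545.
Round 1 (the firm proposes): the union can get 390.0545 next round, worth 0.71 × 390.0545 = 276.938695 now. The firm offers 276.938695 and keeps 720 − 276.938695 = 443.061305.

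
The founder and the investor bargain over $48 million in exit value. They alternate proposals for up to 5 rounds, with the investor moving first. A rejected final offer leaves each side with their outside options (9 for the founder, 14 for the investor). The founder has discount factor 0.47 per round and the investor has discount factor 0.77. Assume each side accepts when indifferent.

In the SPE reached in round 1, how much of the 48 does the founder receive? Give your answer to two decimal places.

8.25

Solve by backward induction from round 5.
Round 5 (the investor proposes): the founder gets 9 if talks fail, so the investor offers 9 and keeps 39.
Round 4 (the founder proposes): the investor can get 39 next round, worth 0.77 × 39 = 30.03 now. The founder offers 30.03 and keeps 48 − 30.03 = 17.97.
Round 3 (the investor proposes): the founder can get 17.97 next round, worth 0.47 × 17.97 = 8.4459 now; the investor offers that and keeps 39.5541.
Round 2 (the founder proposes): the investor can get 39.5541 next round, worth 0.77 × 39.5541 = 30.456657 now; the founder offers that and keeps 17.543343.
Round 1 (the investor proposes): the founder can get 17.543343 next round, worth 0.47 × 17.543343 = 8.24537121 now, so the investor offers 8.24537121, keeping 39.75462879.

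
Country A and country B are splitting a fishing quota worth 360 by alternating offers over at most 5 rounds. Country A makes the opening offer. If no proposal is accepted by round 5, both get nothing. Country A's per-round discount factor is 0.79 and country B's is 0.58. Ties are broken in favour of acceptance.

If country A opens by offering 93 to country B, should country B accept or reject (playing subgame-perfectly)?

Accept

Round 5 (country A proposes): rejection yields 0 for country B; country A offers 0 and keeps 360.
Round 4 (country B proposes): country A can get 360 next round, worth 0.79 × 360 = 284.4 now; country B offers that and keeps 75.6.
Round 3 (country A proposes): country B can get 75.6 next round, worth 0.58 × 75.6 = 43.848 now; country A offers that and keeps 316.152.
Round 2 (country B proposes): country A can get 316.152 next round, worth 0.79 × 316.152 = 249.76008 now. Country B offers 249.76008 and keeps 360 − 249.76008 = 110.23992.
So by rejecting in round 1, country B gets 110.23992 next round, worth 0.58 × 110.23992 = 63.9391536 now.
Offer 93 ≥ 63.9391536, so country B accepts.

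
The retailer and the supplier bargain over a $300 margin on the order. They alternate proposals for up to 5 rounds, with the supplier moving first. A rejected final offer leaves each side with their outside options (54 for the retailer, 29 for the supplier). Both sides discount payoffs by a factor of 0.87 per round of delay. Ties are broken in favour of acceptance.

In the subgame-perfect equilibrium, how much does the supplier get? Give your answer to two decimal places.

Round 5 (the supplier proposes): the retailer gets 54 if talks fail, so the supplier offers 54 and keeps 246.
Round 4 (the retailer proposes): the supplier can get 246 next round, worth 0.87 × 246 = 214.02 now. The retailer offers 214.02 and keeps 300 − 214.02 = 85.98.
Round 3 (the supplier proposes): the retailer can get 85.98 next round, worth 0.87 × 85.98 = 74.8026 now. The supplier offers 74.8026 and keeps 300 − 74.8026 = 225.1974.
Round 2 (the retailer proposes): the supplier can get 225.1974 next round, worth 0.87 × 225.1974 = 195.921738 now. The retailer offers 195.921738 and keeps 300 − 195.921738 = 104.078262.
Round 1 (the supplier proposes): the retailer can get 104.078262 next round, worth 0.87 × 104.078262 = 90.54808794 now, so the supplier offers 90.54808794, keeping 209.45191206.

209.45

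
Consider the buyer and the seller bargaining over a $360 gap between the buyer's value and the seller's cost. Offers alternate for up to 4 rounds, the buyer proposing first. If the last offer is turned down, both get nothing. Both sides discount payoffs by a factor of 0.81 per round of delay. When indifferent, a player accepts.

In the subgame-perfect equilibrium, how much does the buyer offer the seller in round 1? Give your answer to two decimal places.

Solve by backward induction from round 4.
Round 4 (the seller proposes): rejection yields 0 for the buyer; the seller offers 0 and keeps 360.
Round 3 (the buyer proposes): the seller can get 360 next round, worth 0.81 × 360 = 291.6 now, so the buyer offers 291.6, keeping 68.4.
Round 2 (the seller proposes): the buyer can get 68.4 next round, worth 0.81 × 68.4 = 55.404 now, so the seller offers 55.404, keeping 304.596.
Round 1 (the buyer proposes): the seller can get 304.596 next round, worth 0.81 × 304.596 = 246.72276 now. The buyer offers 246.72276 and keeps 360 − 246.72276 = 113.27724.

246.72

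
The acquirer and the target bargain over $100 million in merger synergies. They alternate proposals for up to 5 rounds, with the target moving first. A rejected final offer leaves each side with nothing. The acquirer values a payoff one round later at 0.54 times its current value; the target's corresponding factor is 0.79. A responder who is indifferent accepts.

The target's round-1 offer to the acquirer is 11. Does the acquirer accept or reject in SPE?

Round 5 (the target proposes): rejection yields 0 for the acquirer; the target offers 0 and keeps 100.
Round 4 (the acquirer proposes): the target can get 100 next round, worth 0.79 × 100 = 79 now. The acquirer offers 79 and keeps 100 − 79 = 21.
Round 3 (the target proposes): the acquirer can get 21 next round, worth 0.54 × 21 = 11.34 now, so the target offers 11.34, keeping 88.66.
Round 2 (the acquirer proposes): the target can get 88.66 next round, worth 0.79 × 88.66 = 70.0414 now; the acquirer offers that and keeps 29.9586.
So by rejecting in round 1, the acquirer gets 29.9586 next round, worth 0.54 × 29.9586 = 16.177644 now.
Offer 11 < 16.177644, so the acquirer rejects.

Reject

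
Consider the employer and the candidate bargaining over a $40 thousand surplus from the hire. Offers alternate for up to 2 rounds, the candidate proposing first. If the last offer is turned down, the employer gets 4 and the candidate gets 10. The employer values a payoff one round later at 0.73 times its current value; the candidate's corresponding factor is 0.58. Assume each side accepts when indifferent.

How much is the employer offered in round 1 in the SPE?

21.9

Round 2 (the employer proposes): the candidate gets 10 if talks fail, so the employer offers 10 and keeps 30.
Round 1 (the candidate proposes): the employer can get 30 next round, worth 0.73 × 30 = 21.9 now, so the candidate offers 21.9, keeping 18.1.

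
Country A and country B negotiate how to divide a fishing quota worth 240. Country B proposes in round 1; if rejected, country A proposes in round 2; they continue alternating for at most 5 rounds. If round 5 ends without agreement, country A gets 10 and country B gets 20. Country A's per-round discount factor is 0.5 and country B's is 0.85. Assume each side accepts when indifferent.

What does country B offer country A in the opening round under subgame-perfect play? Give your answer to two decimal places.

27.46

By backward induction:
Round 5 (country B proposes): country A gets 10 if talks fail, so country B offers 10 and keeps 230.
Round 4 (country A proposes): country B can get 230 next round, worth 0.85 × 230 = 195.5 now, so country A offers 195.5, keeping 44.5.
Round 3 (country B proposes): country A can get 44.5 next round, worth 0.5 × 44.5 = 22.25 now; country B offers that and keeps 217.75.
Round 2 (country A proposes): country B can get 217.75 next round, worth 0.85 × 217.75 = 185.0875 now; country A offers that and keeps 54.9125.
Round 1 (country B proposes): country A can get 54.9125 next round, worth 0.5 × 54.9125 = 27.45625 now. Country B offers 27.45625 and keeps 240 − 27.45625 = 212.54375.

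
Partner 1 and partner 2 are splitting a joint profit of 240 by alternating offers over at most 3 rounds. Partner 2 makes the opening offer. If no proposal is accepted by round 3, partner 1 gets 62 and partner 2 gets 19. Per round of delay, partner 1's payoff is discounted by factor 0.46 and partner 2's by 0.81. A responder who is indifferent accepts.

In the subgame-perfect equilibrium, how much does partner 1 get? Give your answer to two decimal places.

Work backward from the last round.
Round 3 (partner 2 proposes): partner 1 gets 62 if talks fail, so partner 2 offers 62 and keeps 178.
Round 2 (partner 1 proposes): partner 2 can get 178 next round, worth 0.81 × 178 = 144.18 now, so partner 1 offers 144.18, keeping 95.82.
Round 1 (partner 2 proposes): partner 1 can get 95.82 next round, worth 0.46 × 95.82 = 44.0772 now; partner 2 offers that and keeps 195.9228.

44.08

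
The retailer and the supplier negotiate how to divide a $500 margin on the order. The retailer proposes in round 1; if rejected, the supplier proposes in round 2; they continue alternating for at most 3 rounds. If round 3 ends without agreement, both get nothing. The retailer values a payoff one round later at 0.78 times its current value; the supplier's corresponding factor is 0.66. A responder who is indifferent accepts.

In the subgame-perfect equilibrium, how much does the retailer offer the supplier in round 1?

Round 3 (the retailer proposes): the supplier will accept anything ≥ 0, so the retailer offers 0 and keeps 500.
Round 2 (the supplier proposes): the retailer can get 500 next round, worth 0.78 × 500 = 390 now; the supplier offers that and keeps 110.
Round 1 (the retailer proposes): the supplier can get 110 next round, worth 0.66 × 110 = 72.6 now; the retailer offers that and keeps 427.4.

72.6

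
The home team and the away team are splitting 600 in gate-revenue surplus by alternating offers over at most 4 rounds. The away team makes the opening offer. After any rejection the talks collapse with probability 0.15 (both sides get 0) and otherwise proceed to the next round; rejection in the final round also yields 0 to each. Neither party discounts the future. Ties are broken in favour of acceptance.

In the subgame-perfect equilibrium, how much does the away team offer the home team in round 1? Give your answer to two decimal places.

Round 4 (the home team proposes): the away team will accept anything ≥ 0, so the home team offers 0 and keeps 600.
Round 3 (the away team proposes): rejecting gives the home team an expected 0.85 × 600 = 510; the away team offers that and keeps 90.
Round 2 (the home team proposes): rejecting gives the away team an expected 0.85 × 90 = 76.5. The home team offers 76.5 and keeps 600 − 76.5 = 523.5.
Round 1 (the away team proposes): rejecting gives the home team an expected 0.85 × 523.5 = 444.975, so the away team offers 444.975, keeping 155.025.

444.98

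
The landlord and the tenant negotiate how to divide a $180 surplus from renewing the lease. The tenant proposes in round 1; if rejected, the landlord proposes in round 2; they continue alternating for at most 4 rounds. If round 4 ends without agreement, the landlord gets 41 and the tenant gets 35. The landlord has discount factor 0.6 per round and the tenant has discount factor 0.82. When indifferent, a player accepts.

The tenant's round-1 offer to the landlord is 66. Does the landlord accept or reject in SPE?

Round 4 (the landlord proposes): the tenant gets 35 if talks fail, so the landlord offers 35 and keeps 145.
Round 3 (the tenant proposes): the landlord can get 145 next round, worth 0.6 × 145 = 87 now, so the tenant offers 87, keeping 93.
Round 2 (the landlord proposes): the tenant can get 93 next round, worth 0.82 × 93 = 76.26 now, so the landlord offers 76.26, keeping 103.74.
So by rejecting in round 1, the landlord gets 103.74 next round, worth 0.6 × 103.74 = 62.244 now.
Offer 66 ≥ 62.244, so the landlord accepts.

Accept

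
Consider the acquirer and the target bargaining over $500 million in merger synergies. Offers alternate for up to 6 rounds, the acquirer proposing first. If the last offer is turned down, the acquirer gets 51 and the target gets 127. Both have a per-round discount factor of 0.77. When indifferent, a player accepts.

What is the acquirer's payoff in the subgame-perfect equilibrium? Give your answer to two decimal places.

Round 6 (the target proposes): the acquirer gets 51 if talks fail, so the target offers 51 and keeps 449.
Round 5 (the acquirer proposes): the target can get 449 next round, worth 0.77 × 449 = 345.73 now. The acquirer offers 345.73 and keeps 500 − 345.73 = 154.27.
Round 4 (the target proposes): the acquirer can get 154.27 next round, worth 0.77 × 154.27 = 118.7879 now; the target offers that and keeps 381.2121.
Round 3 (the acquirer proposes): the target can get 381.2121 next round, worth 0.77 × 381.2121 = 293.533317 now. The acquirer offers 293.533317 and keeps 500 − 293.533317 = 206.466683.
Round 2 (the target proposes): the acquirer can get 206.466683 next round, worth 0.77 × 206.466683 = 158.97934591 now. The target offers 158.97934591 and keeps 500 − 158.97934591 = 341.02065409.
Round 1 (the acquirer proposes): the target can get 341.02065409 next round, worth 0.77 × 341.02065409 = 262.5859036493 now. The acquirer offers 262.5859036493 and keeps 500 − 262.5859036493 = 237.4140963507.

237.41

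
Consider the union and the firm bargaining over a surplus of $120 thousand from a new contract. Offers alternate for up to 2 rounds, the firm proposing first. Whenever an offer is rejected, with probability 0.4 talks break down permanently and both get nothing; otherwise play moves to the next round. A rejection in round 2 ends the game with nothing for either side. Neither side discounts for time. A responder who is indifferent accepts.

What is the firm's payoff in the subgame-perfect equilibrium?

Round 2 (the union proposes): rejection yields 0 for the firm; the union offers 0 and keeps 120.
Round 1 (the firm proposes): rejecting gives the union an expected 0.6 × 120 = 72; the firm offers that and keeps 48.

48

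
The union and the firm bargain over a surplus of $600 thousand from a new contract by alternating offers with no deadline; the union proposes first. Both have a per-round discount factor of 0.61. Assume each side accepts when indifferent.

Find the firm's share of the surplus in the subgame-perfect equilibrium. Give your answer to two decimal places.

In a stationary SPE each proposer offers the other exactly their discounted continuation value.
If the union keeps x when proposing and the firm keeps y when proposing, then x = 600 − 0.61y and y = 600 − 0.61x.
Solving: x = 600(1 − 0.61) / (1 − 0.61·0.61) = 234 / 0.6279 ≈ 372.6708.
The firm gets 600 − 372.6708 ≈ 227.3292.

227.33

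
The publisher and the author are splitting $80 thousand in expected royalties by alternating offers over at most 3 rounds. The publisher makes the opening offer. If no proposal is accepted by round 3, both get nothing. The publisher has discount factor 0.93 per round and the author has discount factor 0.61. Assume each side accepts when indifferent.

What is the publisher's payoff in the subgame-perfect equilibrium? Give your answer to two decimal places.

Round 3 (the publisher proposes): the author will accept anything ≥ 0, so the publisher offers 0 and keeps 80.
Round 2 (the author proposes): the publisher can get 80 next round, worth 0.93 × 80 = 74.4 now, so the author offers 74.4, keeping 5.6.
Round 1 (the publisher proposes): the author can get 5.6 next round, worth 0.61 × 5.6 = 3.416 now, so the publisher offers 3.416, keeping 76.584.

76.58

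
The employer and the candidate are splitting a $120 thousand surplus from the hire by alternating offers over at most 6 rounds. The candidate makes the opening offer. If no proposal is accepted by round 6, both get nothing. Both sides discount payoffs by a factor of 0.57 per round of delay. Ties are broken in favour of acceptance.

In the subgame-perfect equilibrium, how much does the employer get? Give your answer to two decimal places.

Round 6 (the employer proposes): the candidate will accept anything ≥ 0, so the employer offers 0 and keeps 120.
Round 5 (the candidate proposes): the employer can get 120 next round, worth 0.57 × 120 = 68.4 now; the candidate offers that and keeps 51.6.
Round 4 (the employer proposes): the candidate can get 51.6 next round, worth 0.57 × 51.6 = 29.412 now, so the employer offers 29.412, keeping 90.588.
Round 3 (the candidate proposes): the employer can get 90.588 next round, worth 0.57 × 90.588 = 51.63516 now. The candidate offers 51.63516 and keeps 120 − 51.63516 = 68.36484.
Round 2 (the employer proposes): the candidate can get 68.36484 next round, worth 0.57 × 68.36484 = 38.9679588 now. The employer offers 38.9679588 and keeps 120 − 38.9679588 = 81.0320412.
Round 1 (the candidate proposes): the employer can get 81.0320412 next round, worth 0.57 × 81.0320412 = 46.188263484 now, so the candidate offers 46.188263484, keeping 73.811736516.

46.19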